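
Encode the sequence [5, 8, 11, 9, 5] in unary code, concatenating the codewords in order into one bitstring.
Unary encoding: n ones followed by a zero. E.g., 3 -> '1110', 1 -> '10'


Encode each number as n ones followed by a terminating 0:
  5 -> 111110 (6 bits)
  8 -> 111111110 (9 bits)
  11 -> 111111111110 (12 bits)
  9 -> 1111111110 (10 bits)
  5 -> 111110 (6 bits)
Total length = 6 + 9 + 12 + 10 + 6 = 43 bits.

Unary([5, 8, 11, 9, 5]) = 1111101111111101111111111101111111110111110 (43 bits)


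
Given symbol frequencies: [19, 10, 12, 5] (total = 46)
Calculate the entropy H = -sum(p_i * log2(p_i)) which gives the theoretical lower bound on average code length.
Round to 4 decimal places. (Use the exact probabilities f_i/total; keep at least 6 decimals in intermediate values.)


Per-symbol terms -p_i * log2(p_i) with p_i = f_i/46:
  p = 19/46 = 0.413043: log2(p) = -1.275634, -p*log2(p) = 0.526892
  p = 10/46 = 0.217391: log2(p) = -2.201634, -p*log2(p) = 0.478616
  p = 12/46 = 0.260870: log2(p) = -1.938599, -p*log2(p) = 0.505722
  p = 5/46 = 0.108696: log2(p) = -3.201634, -p*log2(p) = 0.348004
H = 0.526892 + 0.478616 + 0.505722 + 0.348004 = 1.859234

H = 1.8592 bits/symbol


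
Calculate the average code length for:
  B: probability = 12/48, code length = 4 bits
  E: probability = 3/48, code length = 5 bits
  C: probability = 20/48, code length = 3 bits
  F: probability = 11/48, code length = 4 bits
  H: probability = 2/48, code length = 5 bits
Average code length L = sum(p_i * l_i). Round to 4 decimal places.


Weighted contributions p_i * l_i:
  B: (12/48) * 4 = 48/48
  E: (3/48) * 5 = 15/48
  C: (20/48) * 3 = 60/48
  F: (11/48) * 4 = 44/48
  H: (2/48) * 5 = 10/48
Sum = (48 + 15 + 60 + 44 + 10)/48 = 177/48

L = 177/48 = 3.6875 bits/symbol


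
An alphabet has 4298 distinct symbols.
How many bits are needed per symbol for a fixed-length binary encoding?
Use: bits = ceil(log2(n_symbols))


log2(4298) = 12.0694
Bracket: 2^12 = 4096 < 4298 <= 2^13 = 8192
So ceil(log2(4298)) = 13

bits = ceil(log2(4298)) = ceil(12.0694) = 13 bits


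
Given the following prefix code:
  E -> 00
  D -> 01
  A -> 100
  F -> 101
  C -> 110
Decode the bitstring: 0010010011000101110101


Decoding step by step:
Bits 00 -> E
Bits 100 -> A
Bits 100 -> A
Bits 110 -> C
Bits 00 -> E
Bits 101 -> F
Bits 110 -> C
Bits 101 -> F


Decoded message: EAACEFCF


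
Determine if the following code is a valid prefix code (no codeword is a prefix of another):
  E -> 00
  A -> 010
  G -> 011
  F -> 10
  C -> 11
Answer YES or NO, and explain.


Checking each pair (does one codeword prefix another?):
  E='00' vs A='010': no prefix
  E='00' vs G='011': no prefix
  E='00' vs F='10': no prefix
  E='00' vs C='11': no prefix
  A='010' vs E='00': no prefix
  A='010' vs G='011': no prefix
  A='010' vs F='10': no prefix
  A='010' vs C='11': no prefix
  G='011' vs E='00': no prefix
  G='011' vs A='010': no prefix
  G='011' vs F='10': no prefix
  G='011' vs C='11': no prefix
  F='10' vs E='00': no prefix
  F='10' vs A='010': no prefix
  F='10' vs G='011': no prefix
  F='10' vs C='11': no prefix
  C='11' vs E='00': no prefix
  C='11' vs A='010': no prefix
  C='11' vs G='011': no prefix
  C='11' vs F='10': no prefix
No violation found over all pairs.

YES -- this is a valid prefix code. No codeword is a prefix of any other codeword.


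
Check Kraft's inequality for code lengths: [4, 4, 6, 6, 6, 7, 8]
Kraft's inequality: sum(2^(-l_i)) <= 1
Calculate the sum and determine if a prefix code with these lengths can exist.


Sum = 2^(-4) + 2^(-4) + 2^(-6) + 2^(-6) + 2^(-6) + 2^(-7) + 2^(-8)
    = 0.0625 + 0.0625 + 0.015625 + 0.015625 + 0.015625 + 0.0078125 + 0.00390625
    = 47/256 = 0.18359375
Since 0.18359375 <= 1, Kraft's inequality IS satisfied.
A prefix code with these lengths CAN exist.

Kraft sum = 0.18359375. Satisfied.


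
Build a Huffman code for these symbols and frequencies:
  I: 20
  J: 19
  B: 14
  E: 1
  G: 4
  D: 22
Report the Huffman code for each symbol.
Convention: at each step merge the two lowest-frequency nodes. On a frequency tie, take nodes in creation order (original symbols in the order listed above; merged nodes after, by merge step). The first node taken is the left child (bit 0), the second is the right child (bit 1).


Huffman tree construction:
Step 1: Merge E(1) + G(4) = 5
Step 2: Merge (E+G)(5) + B(14) = 19
Step 3: Merge J(19) + ((E+G)+B)(19) = 38
Step 4: Merge I(20) + D(22) = 42
Step 5: Merge (J+((E+G)+B))(38) + (I+D)(42) = 80
Read each symbol's code off the tree from the root (left child = 0, right child = 1).

Codes:
  I: 10 (length 2)
  J: 00 (length 2)
  B: 011 (length 3)
  E: 0100 (length 4)
  G: 0101 (length 4)
  D: 11 (length 2)
Average code length: 184/80 = 2.3000 bits/symbol


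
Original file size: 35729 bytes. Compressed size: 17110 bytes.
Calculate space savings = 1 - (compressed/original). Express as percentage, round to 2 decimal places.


ratio = compressed/original = 17110/35729 = 0.478883
savings = 1 - ratio = 1 - 0.478883 = 0.521117
as a percentage: 0.521117 * 100 = 52.11%

Space savings = 1 - 17110/35729 = 52.11%


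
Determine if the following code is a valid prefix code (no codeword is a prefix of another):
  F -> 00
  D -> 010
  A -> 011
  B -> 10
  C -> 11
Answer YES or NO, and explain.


Checking each pair (does one codeword prefix another?):
  F='00' vs D='010': no prefix
  F='00' vs A='011': no prefix
  F='00' vs B='10': no prefix
  F='00' vs C='11': no prefix
  D='010' vs F='00': no prefix
  D='010' vs A='011': no prefix
  D='010' vs B='10': no prefix
  D='010' vs C='11': no prefix
  A='011' vs F='00': no prefix
  A='011' vs D='010': no prefix
  A='011' vs B='10': no prefix
  A='011' vs C='11': no prefix
  B='10' vs F='00': no prefix
  B='10' vs D='010': no prefix
  B='10' vs A='011': no prefix
  B='10' vs C='11': no prefix
  C='11' vs F='00': no prefix
  C='11' vs D='010': no prefix
  C='11' vs A='011': no prefix
  C='11' vs B='10': no prefix
No violation found over all pairs.

YES -- this is a valid prefix code. No codeword is a prefix of any other codeword.


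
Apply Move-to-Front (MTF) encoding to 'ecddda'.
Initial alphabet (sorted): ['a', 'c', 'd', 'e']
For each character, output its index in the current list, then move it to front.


MTF encoding:
'e': index 3 in ['a', 'c', 'd', 'e'] -> ['e', 'a', 'c', 'd']
'c': index 2 in ['e', 'a', 'c', 'd'] -> ['c', 'e', 'a', 'd']
'd': index 3 in ['c', 'e', 'a', 'd'] -> ['d', 'c', 'e', 'a']
'd': index 0 in ['d', 'c', 'e', 'a'] -> ['d', 'c', 'e', 'a']
'd': index 0 in ['d', 'c', 'e', 'a'] -> ['d', 'c', 'e', 'a']
'a': index 3 in ['d', 'c', 'e', 'a'] -> ['a', 'd', 'c', 'e']


Output: [3, 2, 3, 0, 0, 3]


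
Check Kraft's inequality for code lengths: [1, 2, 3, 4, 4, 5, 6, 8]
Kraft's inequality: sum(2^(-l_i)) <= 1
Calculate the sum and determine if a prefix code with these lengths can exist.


Sum = 2^(-1) + 2^(-2) + 2^(-3) + 2^(-4) + 2^(-4) + 2^(-5) + 2^(-6) + 2^(-8)
    = 0.5 + 0.25 + 0.125 + 0.0625 + 0.0625 + 0.03125 + 0.015625 + 0.00390625
    = 269/256 = 1.05078125
Since 1.05078125 > 1, Kraft's inequality is NOT satisfied.
A prefix code with these lengths CANNOT exist.

Kraft sum = 1.05078125. Not satisfied.


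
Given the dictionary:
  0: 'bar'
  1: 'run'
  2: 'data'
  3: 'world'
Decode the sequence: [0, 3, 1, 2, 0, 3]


Look up each index in the dictionary:
  0 -> 'bar'
  3 -> 'world'
  1 -> 'run'
  2 -> 'data'
  0 -> 'bar'
  3 -> 'world'

Decoded: "bar world run data bar world"


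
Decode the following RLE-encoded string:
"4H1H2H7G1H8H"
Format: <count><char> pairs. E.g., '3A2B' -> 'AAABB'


Expanding each <count><char> pair:
  4H -> 'HHHH'
  1H -> 'H'
  2H -> 'HH'
  7G -> 'GGGGGGG'
  1H -> 'H'
  8H -> 'HHHHHHHH'

Decoded = HHHHHHHGGGGGGGHHHHHHHHH


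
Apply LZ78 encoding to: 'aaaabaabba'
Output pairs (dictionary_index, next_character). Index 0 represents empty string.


LZ78 encoding steps:
Dictionary: {0: ''}
Step 1: w='' (idx 0), next='a' -> output (0, 'a'), add 'a' as idx 1
Step 2: w='a' (idx 1), next='a' -> output (1, 'a'), add 'aa' as idx 2
Step 3: w='a' (idx 1), next='b' -> output (1, 'b'), add 'ab' as idx 3
Step 4: w='aa' (idx 2), next='b' -> output (2, 'b'), add 'aab' as idx 4
Step 5: w='' (idx 0), next='b' -> output (0, 'b'), add 'b' as idx 5
Step 6: w='a' (idx 1), end of input -> output (1, '')


Encoded: [(0, 'a'), (1, 'a'), (1, 'b'), (2, 'b'), (0, 'b'), (1, '')]


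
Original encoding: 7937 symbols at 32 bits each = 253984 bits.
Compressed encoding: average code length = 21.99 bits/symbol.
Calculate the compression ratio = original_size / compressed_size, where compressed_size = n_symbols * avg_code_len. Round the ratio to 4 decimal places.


original_size = n_symbols * orig_bits = 7937 * 32 = 253984 bits
compressed_size = n_symbols * avg_code_len = 7937 * 21.99 = 174534.63 bits
ratio = original_size / compressed_size = 253984 / 174534.63 = 1.4552

Compression ratio = 1.4552


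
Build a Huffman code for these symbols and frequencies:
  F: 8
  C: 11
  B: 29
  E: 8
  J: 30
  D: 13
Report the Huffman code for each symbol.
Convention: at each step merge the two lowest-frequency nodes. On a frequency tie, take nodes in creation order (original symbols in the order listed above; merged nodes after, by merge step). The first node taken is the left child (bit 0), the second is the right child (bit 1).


Huffman tree construction:
Step 1: Merge F(8) + E(8) = 16
Step 2: Merge C(11) + D(13) = 24
Step 3: Merge (F+E)(16) + (C+D)(24) = 40
Step 4: Merge B(29) + J(30) = 59
Step 5: Merge ((F+E)+(C+D))(40) + (B+J)(59) = 99
Read each symbol's code off the tree from the root (left child = 0, right child = 1).

Codes:
  F: 000 (length 3)
  C: 010 (length 3)
  B: 10 (length 2)
  E: 001 (length 3)
  J: 11 (length 2)
  D: 011 (length 3)
Average code length: 238/99 = 2.4040 bits/symbol


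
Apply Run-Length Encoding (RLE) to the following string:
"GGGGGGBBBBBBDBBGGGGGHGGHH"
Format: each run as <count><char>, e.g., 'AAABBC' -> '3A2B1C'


Scanning runs left to right:
  i=0: run of 'G' x 6 -> '6G'
  i=6: run of 'B' x 6 -> '6B'
  i=12: run of 'D' x 1 -> '1D'
  i=13: run of 'B' x 2 -> '2B'
  i=15: run of 'G' x 5 -> '5G'
  i=20: run of 'H' x 1 -> '1H'
  i=21: run of 'G' x 2 -> '2G'
  i=23: run of 'H' x 2 -> '2H'

RLE = 6G6B1D2B5G1H2G2H


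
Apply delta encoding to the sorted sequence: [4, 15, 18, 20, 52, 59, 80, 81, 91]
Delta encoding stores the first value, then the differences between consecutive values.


First value: 4
Deltas:
  15 - 4 = 11
  18 - 15 = 3
  20 - 18 = 2
  52 - 20 = 32
  59 - 52 = 7
  80 - 59 = 21
  81 - 80 = 1
  91 - 81 = 10


Delta encoded: [4, 11, 3, 2, 32, 7, 21, 1, 10]


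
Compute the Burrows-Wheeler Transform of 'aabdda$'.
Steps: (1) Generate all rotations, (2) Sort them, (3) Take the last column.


Rotations (sorted):
  0: $aabdda -> last char: a
  1: a$aabdd -> last char: d
  2: aabdda$ -> last char: $
  3: abdda$a -> last char: a
  4: bdda$aa -> last char: a
  5: da$aabd -> last char: d
  6: dda$aab -> last char: b


BWT = ad$aadb


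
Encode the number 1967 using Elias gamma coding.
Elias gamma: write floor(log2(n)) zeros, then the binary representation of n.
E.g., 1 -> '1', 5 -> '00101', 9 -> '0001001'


num_bits = floor(log2(1967)) + 1 = 11
leading_zeros = num_bits - 1 = 10
binary(1967) = 11110101111

Elias gamma(1967) = '0000000000' + '11110101111' = 000000000011110101111 (21 bits)


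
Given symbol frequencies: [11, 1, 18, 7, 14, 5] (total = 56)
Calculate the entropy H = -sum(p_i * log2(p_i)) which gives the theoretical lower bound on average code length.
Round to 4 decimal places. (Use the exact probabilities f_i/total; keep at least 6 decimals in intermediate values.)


Per-symbol terms -p_i * log2(p_i) with p_i = f_i/56:
  p = 11/56 = 0.196429: log2(p) = -2.347923, -p*log2(p) = 0.461199
  p = 1/56 = 0.017857: log2(p) = -5.807355, -p*log2(p) = 0.103703
  p = 18/56 = 0.321429: log2(p) = -1.637430, -p*log2(p) = 0.526317
  p = 7/56 = 0.125000: log2(p) = -3.000000, -p*log2(p) = 0.375000
  p = 14/56 = 0.250000: log2(p) = -2.000000, -p*log2(p) = 0.500000
  p = 5/56 = 0.089286: log2(p) = -3.485427, -p*log2(p) = 0.311199
H = 0.461199 + 0.103703 + 0.526317 + 0.375000 + 0.500000 + 0.311199 = 2.277418

H = 2.2774 bits/symbol


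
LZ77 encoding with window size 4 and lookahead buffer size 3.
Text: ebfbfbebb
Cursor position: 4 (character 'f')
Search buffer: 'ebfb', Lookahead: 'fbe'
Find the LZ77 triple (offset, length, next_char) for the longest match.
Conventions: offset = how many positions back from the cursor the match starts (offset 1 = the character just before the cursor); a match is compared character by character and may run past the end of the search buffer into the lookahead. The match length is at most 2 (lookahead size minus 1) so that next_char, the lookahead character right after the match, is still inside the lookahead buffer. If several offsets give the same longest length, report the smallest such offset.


Try each offset into the search buffer:
  offset=1 (pos 3, char 'b'): match length 0
  offset=2 (pos 2, char 'f'): match length 2
  offset=3 (pos 1, char 'b'): match length 0
  offset=4 (pos 0, char 'e'): match length 0
Longest match has length 2 at offset 2.
next_char = character at position 4 + 2 = 6 -> 'e'

Best match: offset=2, length=2 (matching 'fb' starting at position 2)
LZ77 triple: (2, 2, 'e')


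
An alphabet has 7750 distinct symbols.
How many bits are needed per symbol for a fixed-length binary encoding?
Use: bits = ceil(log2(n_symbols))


log2(7750) = 12.92
Bracket: 2^12 = 4096 < 7750 <= 2^13 = 8192
So ceil(log2(7750)) = 13

bits = ceil(log2(7750)) = ceil(12.92) = 13 bits


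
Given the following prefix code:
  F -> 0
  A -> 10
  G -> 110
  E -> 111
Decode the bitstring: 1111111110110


Decoding step by step:
Bits 111 -> E
Bits 111 -> E
Bits 111 -> E
Bits 0 -> F
Bits 110 -> G


Decoded message: EEEFG


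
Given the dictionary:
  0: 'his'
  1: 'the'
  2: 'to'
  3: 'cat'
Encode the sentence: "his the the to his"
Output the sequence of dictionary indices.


Look up each word in the dictionary:
  'his' -> 0
  'the' -> 1
  'the' -> 1
  'to' -> 2
  'his' -> 0

Encoded: [0, 1, 1, 2, 0]


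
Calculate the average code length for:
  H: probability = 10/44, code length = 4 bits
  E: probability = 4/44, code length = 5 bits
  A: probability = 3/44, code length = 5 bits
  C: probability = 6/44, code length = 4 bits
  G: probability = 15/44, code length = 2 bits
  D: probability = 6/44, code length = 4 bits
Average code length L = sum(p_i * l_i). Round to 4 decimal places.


Weighted contributions p_i * l_i:
  H: (10/44) * 4 = 40/44
  E: (4/44) * 5 = 20/44
  A: (3/44) * 5 = 15/44
  C: (6/44) * 4 = 24/44
  G: (15/44) * 2 = 30/44
  D: (6/44) * 4 = 24/44
Sum = (40 + 20 + 15 + 24 + 30 + 24)/44 = 153/44

L = 153/44 = 3.4773 bits/symbol


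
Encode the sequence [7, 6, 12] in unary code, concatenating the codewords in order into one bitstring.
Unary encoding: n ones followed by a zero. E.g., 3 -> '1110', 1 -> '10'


Encode each number as n ones followed by a terminating 0:
  7 -> 11111110 (8 bits)
  6 -> 1111110 (7 bits)
  12 -> 1111111111110 (13 bits)
Total length = 8 + 7 + 13 = 28 bits.

Unary([7, 6, 12]) = 1111111011111101111111111110 (28 bits)


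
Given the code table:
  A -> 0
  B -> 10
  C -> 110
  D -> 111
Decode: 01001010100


Decoding:
0 -> A
10 -> B
0 -> A
10 -> B
10 -> B
10 -> B
0 -> A


Result: ABABBBA


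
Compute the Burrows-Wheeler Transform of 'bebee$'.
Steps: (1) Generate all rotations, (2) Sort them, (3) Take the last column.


Rotations (sorted):
  0: $bebee -> last char: e
  1: bebee$ -> last char: $
  2: bee$be -> last char: e
  3: e$bebe -> last char: e
  4: ebee$b -> last char: b
  5: ee$beb -> last char: b


BWT = e$eebb


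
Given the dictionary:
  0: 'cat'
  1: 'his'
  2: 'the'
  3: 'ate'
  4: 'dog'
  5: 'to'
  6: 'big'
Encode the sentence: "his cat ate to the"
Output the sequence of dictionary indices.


Look up each word in the dictionary:
  'his' -> 1
  'cat' -> 0
  'ate' -> 3
  'to' -> 5
  'the' -> 2

Encoded: [1, 0, 3, 5, 2]


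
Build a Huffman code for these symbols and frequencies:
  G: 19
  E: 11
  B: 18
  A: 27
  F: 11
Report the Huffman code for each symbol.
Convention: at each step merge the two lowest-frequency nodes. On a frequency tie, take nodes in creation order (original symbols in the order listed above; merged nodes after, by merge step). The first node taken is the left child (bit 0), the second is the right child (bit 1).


Huffman tree construction:
Step 1: Merge E(11) + F(11) = 22
Step 2: Merge B(18) + G(19) = 37
Step 3: Merge (E+F)(22) + A(27) = 49
Step 4: Merge (B+G)(37) + ((E+F)+A)(49) = 86
Read each symbol's code off the tree from the root (left child = 0, right child = 1).

Codes:
  G: 01 (length 2)
  E: 100 (length 3)
  B: 00 (length 2)
  A: 11 (length 2)
  F: 101 (length 3)
Average code length: 194/86 = 2.2558 bits/symbol


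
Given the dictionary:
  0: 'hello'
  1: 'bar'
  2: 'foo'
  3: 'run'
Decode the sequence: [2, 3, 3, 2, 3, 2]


Look up each index in the dictionary:
  2 -> 'foo'
  3 -> 'run'
  3 -> 'run'
  2 -> 'foo'
  3 -> 'run'
  2 -> 'foo'

Decoded: "foo run run foo run foo"


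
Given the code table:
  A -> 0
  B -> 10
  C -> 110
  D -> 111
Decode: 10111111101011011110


Decoding:
10 -> B
111 -> D
111 -> D
10 -> B
10 -> B
110 -> C
111 -> D
10 -> B


Result: BDDBBCDB


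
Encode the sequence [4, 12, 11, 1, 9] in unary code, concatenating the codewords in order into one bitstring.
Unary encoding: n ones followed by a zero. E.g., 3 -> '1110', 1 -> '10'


Encode each number as n ones followed by a terminating 0:
  4 -> 11110 (5 bits)
  12 -> 1111111111110 (13 bits)
  11 -> 111111111110 (12 bits)
  1 -> 10 (2 bits)
  9 -> 1111111110 (10 bits)
Total length = 5 + 13 + 12 + 2 + 10 = 42 bits.

Unary([4, 12, 11, 1, 9]) = 111101111111111110111111111110101111111110 (42 bits)


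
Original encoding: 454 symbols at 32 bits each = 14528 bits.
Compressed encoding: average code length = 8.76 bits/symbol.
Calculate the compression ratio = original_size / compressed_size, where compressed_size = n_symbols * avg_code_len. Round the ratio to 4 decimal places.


original_size = n_symbols * orig_bits = 454 * 32 = 14528 bits
compressed_size = n_symbols * avg_code_len = 454 * 8.76 = 3977.04 bits
ratio = original_size / compressed_size = 14528 / 3977.04 = 3.653

Compression ratio = 3.653


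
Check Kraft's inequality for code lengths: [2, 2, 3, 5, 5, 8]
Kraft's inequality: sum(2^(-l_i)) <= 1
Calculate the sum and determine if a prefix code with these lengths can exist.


Sum = 2^(-2) + 2^(-2) + 2^(-3) + 2^(-5) + 2^(-5) + 2^(-8)
    = 0.25 + 0.25 + 0.125 + 0.03125 + 0.03125 + 0.00390625
    = 177/256 = 0.69140625
Since 0.69140625 <= 1, Kraft's inequality IS satisfied.
A prefix code with these lengths CAN exist.

Kraft sum = 0.69140625. Satisfied.


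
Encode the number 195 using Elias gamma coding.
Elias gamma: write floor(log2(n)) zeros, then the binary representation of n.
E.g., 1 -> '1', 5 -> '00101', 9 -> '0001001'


num_bits = floor(log2(195)) + 1 = 8
leading_zeros = num_bits - 1 = 7
binary(195) = 11000011

Elias gamma(195) = '0000000' + '11000011' = 000000011000011 (15 bits)


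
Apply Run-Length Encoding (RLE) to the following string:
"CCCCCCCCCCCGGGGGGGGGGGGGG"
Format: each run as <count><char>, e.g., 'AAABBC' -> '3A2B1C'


Scanning runs left to right:
  i=0: run of 'C' x 11 -> '11C'
  i=11: run of 'G' x 14 -> '14G'

RLE = 11C14G


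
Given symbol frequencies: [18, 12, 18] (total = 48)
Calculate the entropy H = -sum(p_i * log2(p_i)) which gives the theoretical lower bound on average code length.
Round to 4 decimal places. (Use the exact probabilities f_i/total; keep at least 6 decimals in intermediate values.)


Per-symbol terms -p_i * log2(p_i) with p_i = f_i/48:
  p = 18/48 = 0.375000: log2(p) = -1.415037, -p*log2(p) = 0.530639
  p = 12/48 = 0.250000: log2(p) = -2.000000, -p*log2(p) = 0.500000
  p = 18/48 = 0.375000: log2(p) = -1.415037, -p*log2(p) = 0.530639
H = 0.530639 + 0.500000 + 0.530639 = 1.561278

H = 1.5613 bits/symbol


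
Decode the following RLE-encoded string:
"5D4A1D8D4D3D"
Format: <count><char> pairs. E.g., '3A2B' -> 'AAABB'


Expanding each <count><char> pair:
  5D -> 'DDDDD'
  4A -> 'AAAA'
  1D -> 'D'
  8D -> 'DDDDDDDD'
  4D -> 'DDDD'
  3D -> 'DDD'

Decoded = DDDDDAAAADDDDDDDDDDDDDDDD


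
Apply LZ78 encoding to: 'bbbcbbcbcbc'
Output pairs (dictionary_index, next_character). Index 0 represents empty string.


LZ78 encoding steps:
Dictionary: {0: ''}
Step 1: w='' (idx 0), next='b' -> output (0, 'b'), add 'b' as idx 1
Step 2: w='b' (idx 1), next='b' -> output (1, 'b'), add 'bb' as idx 2
Step 3: w='' (idx 0), next='c' -> output (0, 'c'), add 'c' as idx 3
Step 4: w='bb' (idx 2), next='c' -> output (2, 'c'), add 'bbc' as idx 4
Step 5: w='b' (idx 1), next='c' -> output (1, 'c'), add 'bc' as idx 5
Step 6: w='bc' (idx 5), end of input -> output (5, '')


Encoded: [(0, 'b'), (1, 'b'), (0, 'c'), (2, 'c'), (1, 'c'), (5, '')]


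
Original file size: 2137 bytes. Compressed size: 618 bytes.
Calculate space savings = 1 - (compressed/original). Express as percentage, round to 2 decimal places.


ratio = compressed/original = 618/2137 = 0.28919
savings = 1 - ratio = 1 - 0.28919 = 0.71081
as a percentage: 0.71081 * 100 = 71.08%

Space savings = 1 - 618/2137 = 71.08%


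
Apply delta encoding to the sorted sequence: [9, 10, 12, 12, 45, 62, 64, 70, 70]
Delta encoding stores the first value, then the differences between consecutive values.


First value: 9
Deltas:
  10 - 9 = 1
  12 - 10 = 2
  12 - 12 = 0
  45 - 12 = 33
  62 - 45 = 17
  64 - 62 = 2
  70 - 64 = 6
  70 - 70 = 0


Delta encoded: [9, 1, 2, 0, 33, 17, 2, 6, 0]


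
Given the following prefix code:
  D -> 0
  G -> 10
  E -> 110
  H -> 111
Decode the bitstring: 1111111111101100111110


Decoding step by step:
Bits 111 -> H
Bits 111 -> H
Bits 111 -> H
Bits 110 -> E
Bits 110 -> E
Bits 0 -> D
Bits 111 -> H
Bits 110 -> E


Decoded message: HHHEEDHE


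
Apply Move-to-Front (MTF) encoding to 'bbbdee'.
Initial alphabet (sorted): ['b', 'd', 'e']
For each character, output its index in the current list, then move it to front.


MTF encoding:
'b': index 0 in ['b', 'd', 'e'] -> ['b', 'd', 'e']
'b': index 0 in ['b', 'd', 'e'] -> ['b', 'd', 'e']
'b': index 0 in ['b', 'd', 'e'] -> ['b', 'd', 'e']
'd': index 1 in ['b', 'd', 'e'] -> ['d', 'b', 'e']
'e': index 2 in ['d', 'b', 'e'] -> ['e', 'd', 'b']
'e': index 0 in ['e', 'd', 'b'] -> ['e', 'd', 'b']


Output: [0, 0, 0, 1, 2, 0]


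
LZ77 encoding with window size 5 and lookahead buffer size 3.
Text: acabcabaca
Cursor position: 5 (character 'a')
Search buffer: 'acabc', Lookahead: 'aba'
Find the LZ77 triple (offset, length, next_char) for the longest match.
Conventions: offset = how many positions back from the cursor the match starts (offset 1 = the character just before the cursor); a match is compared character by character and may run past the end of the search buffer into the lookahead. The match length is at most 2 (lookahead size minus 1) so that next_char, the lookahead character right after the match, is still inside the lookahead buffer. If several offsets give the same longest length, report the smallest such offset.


Try each offset into the search buffer:
  offset=1 (pos 4, char 'c'): match length 0
  offset=2 (pos 3, char 'b'): match length 0
  offset=3 (pos 2, char 'a'): match length 2
  offset=4 (pos 1, char 'c'): match length 0
  offset=5 (pos 0, char 'a'): match length 1
Longest match has length 2 at offset 3.
next_char = character at position 5 + 2 = 7 -> 'a'

Best match: offset=3, length=2 (matching 'ab' starting at position 2)
LZ77 triple: (3, 2, 'a')


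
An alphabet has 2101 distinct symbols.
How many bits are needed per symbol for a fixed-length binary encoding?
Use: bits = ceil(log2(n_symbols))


log2(2101) = 11.0369
Bracket: 2^11 = 2048 < 2101 <= 2^12 = 4096
So ceil(log2(2101)) = 12

bits = ceil(log2(2101)) = ceil(11.0369) = 12 bits


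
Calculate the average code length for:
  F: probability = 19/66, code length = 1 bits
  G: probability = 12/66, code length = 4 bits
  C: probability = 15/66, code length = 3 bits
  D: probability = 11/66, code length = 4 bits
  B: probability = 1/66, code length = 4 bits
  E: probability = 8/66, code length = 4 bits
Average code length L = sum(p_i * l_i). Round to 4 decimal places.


Weighted contributions p_i * l_i:
  F: (19/66) * 1 = 19/66
  G: (12/66) * 4 = 48/66
  C: (15/66) * 3 = 45/66
  D: (11/66) * 4 = 44/66
  B: (1/66) * 4 = 4/66
  E: (8/66) * 4 = 32/66
Sum = (19 + 48 + 45 + 44 + 4 + 32)/66 = 192/66

L = 192/66 = 2.9091 bits/symbol


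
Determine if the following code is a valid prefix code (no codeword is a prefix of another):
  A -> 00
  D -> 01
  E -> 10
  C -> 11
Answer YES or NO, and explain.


Checking each pair (does one codeword prefix another?):
  A='00' vs D='01': no prefix
  A='00' vs E='10': no prefix
  A='00' vs C='11': no prefix
  D='01' vs A='00': no prefix
  D='01' vs E='10': no prefix
  D='01' vs C='11': no prefix
  E='10' vs A='00': no prefix
  E='10' vs D='01': no prefix
  E='10' vs C='11': no prefix
  C='11' vs A='00': no prefix
  C='11' vs D='01': no prefix
  C='11' vs E='10': no prefix
No violation found over all pairs.

YES -- this is a valid prefix code. No codeword is a prefix of any other codeword.


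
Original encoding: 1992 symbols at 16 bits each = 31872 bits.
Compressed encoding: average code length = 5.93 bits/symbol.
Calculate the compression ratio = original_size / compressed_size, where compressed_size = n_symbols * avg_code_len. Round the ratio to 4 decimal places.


original_size = n_symbols * orig_bits = 1992 * 16 = 31872 bits
compressed_size = n_symbols * avg_code_len = 1992 * 5.93 = 11812.56 bits
ratio = original_size / compressed_size = 31872 / 11812.56 = 2.6981

Compression ratio = 2.6981


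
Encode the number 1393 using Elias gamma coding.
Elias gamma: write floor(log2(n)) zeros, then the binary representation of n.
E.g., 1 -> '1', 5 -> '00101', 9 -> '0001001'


num_bits = floor(log2(1393)) + 1 = 11
leading_zeros = num_bits - 1 = 10
binary(1393) = 10101110001

Elias gamma(1393) = '0000000000' + '10101110001' = 000000000010101110001 (21 bits)


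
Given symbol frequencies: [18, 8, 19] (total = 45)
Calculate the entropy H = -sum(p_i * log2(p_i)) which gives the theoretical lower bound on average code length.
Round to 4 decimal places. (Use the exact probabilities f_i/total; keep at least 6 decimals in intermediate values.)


Per-symbol terms -p_i * log2(p_i) with p_i = f_i/45:
  p = 18/45 = 0.400000: log2(p) = -1.321928, -p*log2(p) = 0.528771
  p = 8/45 = 0.177778: log2(p) = -2.491853, -p*log2(p) = 0.442996
  p = 19/45 = 0.422222: log2(p) = -1.243926, -p*log2(p) = 0.525213
H = 0.528771 + 0.442996 + 0.525213 = 1.496980

H = 1.497 bits/symbol


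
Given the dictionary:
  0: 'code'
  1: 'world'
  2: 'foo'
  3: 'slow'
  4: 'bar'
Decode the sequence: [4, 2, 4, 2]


Look up each index in the dictionary:
  4 -> 'bar'
  2 -> 'foo'
  4 -> 'bar'
  2 -> 'foo'

Decoded: "bar foo bar foo"


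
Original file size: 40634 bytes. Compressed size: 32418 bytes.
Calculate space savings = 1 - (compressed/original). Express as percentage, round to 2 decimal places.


ratio = compressed/original = 32418/40634 = 0.797805
savings = 1 - ratio = 1 - 0.797805 = 0.202195
as a percentage: 0.202195 * 100 = 20.22%

Space savings = 1 - 32418/40634 = 20.22%


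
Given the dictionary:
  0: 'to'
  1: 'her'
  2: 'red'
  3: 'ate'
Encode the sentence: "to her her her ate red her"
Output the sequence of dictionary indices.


Look up each word in the dictionary:
  'to' -> 0
  'her' -> 1
  'her' -> 1
  'her' -> 1
  'ate' -> 3
  'red' -> 2
  'her' -> 1

Encoded: [0, 1, 1, 1, 3, 2, 1]


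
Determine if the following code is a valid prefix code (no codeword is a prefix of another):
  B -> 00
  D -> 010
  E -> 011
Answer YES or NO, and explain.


Checking each pair (does one codeword prefix another?):
  B='00' vs D='010': no prefix
  B='00' vs E='011': no prefix
  D='010' vs B='00': no prefix
  D='010' vs E='011': no prefix
  E='011' vs B='00': no prefix
  E='011' vs D='010': no prefix
No violation found over all pairs.

YES -- this is a valid prefix code. No codeword is a prefix of any other codeword.


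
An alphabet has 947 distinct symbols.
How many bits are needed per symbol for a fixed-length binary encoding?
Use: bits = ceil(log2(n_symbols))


log2(947) = 9.8872
Bracket: 2^9 = 512 < 947 <= 2^10 = 1024
So ceil(log2(947)) = 10

bits = ceil(log2(947)) = ceil(9.8872) = 10 bits


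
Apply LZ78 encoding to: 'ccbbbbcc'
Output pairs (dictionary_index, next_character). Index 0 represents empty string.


LZ78 encoding steps:
Dictionary: {0: ''}
Step 1: w='' (idx 0), next='c' -> output (0, 'c'), add 'c' as idx 1
Step 2: w='c' (idx 1), next='b' -> output (1, 'b'), add 'cb' as idx 2
Step 3: w='' (idx 0), next='b' -> output (0, 'b'), add 'b' as idx 3
Step 4: w='b' (idx 3), next='b' -> output (3, 'b'), add 'bb' as idx 4
Step 5: w='c' (idx 1), next='c' -> output (1, 'c'), add 'cc' as idx 5


Encoded: [(0, 'c'), (1, 'b'), (0, 'b'), (3, 'b'), (1, 'c')]


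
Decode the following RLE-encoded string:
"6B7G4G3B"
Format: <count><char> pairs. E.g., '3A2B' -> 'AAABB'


Expanding each <count><char> pair:
  6B -> 'BBBBBB'
  7G -> 'GGGGGGG'
  4G -> 'GGGG'
  3B -> 'BBB'

Decoded = BBBBBBGGGGGGGGGGGBBB


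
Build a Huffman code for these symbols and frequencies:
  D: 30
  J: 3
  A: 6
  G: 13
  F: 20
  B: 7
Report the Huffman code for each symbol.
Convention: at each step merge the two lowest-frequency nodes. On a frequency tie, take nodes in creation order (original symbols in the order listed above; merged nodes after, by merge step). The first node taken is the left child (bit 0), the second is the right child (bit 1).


Huffman tree construction:
Step 1: Merge J(3) + A(6) = 9
Step 2: Merge B(7) + (J+A)(9) = 16
Step 3: Merge G(13) + (B+(J+A))(16) = 29
Step 4: Merge F(20) + (G+(B+(J+A)))(29) = 49
Step 5: Merge D(30) + (F+(G+(B+(J+A))))(49) = 79
Read each symbol's code off the tree from the root (left child = 0, right child = 1).

Codes:
  D: 0 (length 1)
  J: 11110 (length 5)
  A: 11111 (length 5)
  G: 110 (length 3)
  F: 10 (length 2)
  B: 1110 (length 4)
Average code length: 182/79 = 2.3038 bits/symbol


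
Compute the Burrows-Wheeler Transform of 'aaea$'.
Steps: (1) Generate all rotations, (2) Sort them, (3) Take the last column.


Rotations (sorted):
  0: $aaea -> last char: a
  1: a$aae -> last char: e
  2: aaea$ -> last char: $
  3: aea$a -> last char: a
  4: ea$aa -> last char: a


BWT = ae$aa


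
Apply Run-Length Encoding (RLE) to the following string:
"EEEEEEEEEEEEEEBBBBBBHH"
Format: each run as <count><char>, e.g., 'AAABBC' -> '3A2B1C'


Scanning runs left to right:
  i=0: run of 'E' x 14 -> '14E'
  i=14: run of 'B' x 6 -> '6B'
  i=20: run of 'H' x 2 -> '2H'

RLE = 14E6B2H


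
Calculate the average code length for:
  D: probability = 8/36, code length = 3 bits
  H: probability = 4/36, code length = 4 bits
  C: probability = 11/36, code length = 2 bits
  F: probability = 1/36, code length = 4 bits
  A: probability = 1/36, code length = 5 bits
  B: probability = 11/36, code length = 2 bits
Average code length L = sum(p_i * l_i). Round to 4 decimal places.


Weighted contributions p_i * l_i:
  D: (8/36) * 3 = 24/36
  H: (4/36) * 4 = 16/36
  C: (11/36) * 2 = 22/36
  F: (1/36) * 4 = 4/36
  A: (1/36) * 5 = 5/36
  B: (11/36) * 2 = 22/36
Sum = (24 + 16 + 22 + 4 + 5 + 22)/36 = 93/36

L = 93/36 = 2.5833 bits/symbol


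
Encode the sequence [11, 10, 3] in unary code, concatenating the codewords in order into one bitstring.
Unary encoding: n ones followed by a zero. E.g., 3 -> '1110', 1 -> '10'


Encode each number as n ones followed by a terminating 0:
  11 -> 111111111110 (12 bits)
  10 -> 11111111110 (11 bits)
  3 -> 1110 (4 bits)
Total length = 12 + 11 + 4 = 27 bits.

Unary([11, 10, 3]) = 111111111110111111111101110 (27 bits)


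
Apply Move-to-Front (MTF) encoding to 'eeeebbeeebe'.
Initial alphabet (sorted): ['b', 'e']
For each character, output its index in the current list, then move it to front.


MTF encoding:
'e': index 1 in ['b', 'e'] -> ['e', 'b']
'e': index 0 in ['e', 'b'] -> ['e', 'b']
'e': index 0 in ['e', 'b'] -> ['e', 'b']
'e': index 0 in ['e', 'b'] -> ['e', 'b']
'b': index 1 in ['e', 'b'] -> ['b', 'e']
'b': index 0 in ['b', 'e'] -> ['b', 'e']
'e': index 1 in ['b', 'e'] -> ['e', 'b']
'e': index 0 in ['e', 'b'] -> ['e', 'b']
'e': index 0 in ['e', 'b'] -> ['e', 'b']
'b': index 1 in ['e', 'b'] -> ['b', 'e']
'e': index 1 in ['b', 'e'] -> ['e', 'b']


Output: [1, 0, 0, 0, 1, 0, 1, 0, 0, 1, 1]


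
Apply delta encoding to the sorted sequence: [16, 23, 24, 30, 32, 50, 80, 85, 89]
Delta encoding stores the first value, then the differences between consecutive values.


First value: 16
Deltas:
  23 - 16 = 7
  24 - 23 = 1
  30 - 24 = 6
  32 - 30 = 2
  50 - 32 = 18
  80 - 50 = 30
  85 - 80 = 5
  89 - 85 = 4


Delta encoded: [16, 7, 1, 6, 2, 18, 30, 5, 4]


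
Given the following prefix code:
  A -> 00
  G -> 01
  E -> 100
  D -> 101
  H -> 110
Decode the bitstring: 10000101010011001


Decoding step by step:
Bits 100 -> E
Bits 00 -> A
Bits 101 -> D
Bits 01 -> G
Bits 00 -> A
Bits 110 -> H
Bits 01 -> G


Decoded message: EADGAHG


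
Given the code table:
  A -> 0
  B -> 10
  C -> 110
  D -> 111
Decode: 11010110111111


Decoding:
110 -> C
10 -> B
110 -> C
111 -> D
111 -> D


Result: CBCDD


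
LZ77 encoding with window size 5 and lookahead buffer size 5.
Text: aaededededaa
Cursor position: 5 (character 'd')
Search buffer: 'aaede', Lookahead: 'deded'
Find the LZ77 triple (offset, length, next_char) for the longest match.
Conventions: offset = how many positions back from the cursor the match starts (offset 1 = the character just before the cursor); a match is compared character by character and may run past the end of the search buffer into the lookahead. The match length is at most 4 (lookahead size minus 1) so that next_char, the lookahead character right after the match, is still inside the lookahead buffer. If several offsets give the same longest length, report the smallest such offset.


Try each offset into the search buffer:
  offset=1 (pos 4, char 'e'): match length 0
  offset=2 (pos 3, char 'd'): match length 4
  offset=3 (pos 2, char 'e'): match length 0
  offset=4 (pos 1, char 'a'): match length 0
  offset=5 (pos 0, char 'a'): match length 0
Longest match has length 4 at offset 2.
next_char = character at position 5 + 4 = 9 -> 'd'

Best match: offset=2, length=4 (matching 'dede' starting at position 3)
LZ77 triple: (2, 4, 'd')


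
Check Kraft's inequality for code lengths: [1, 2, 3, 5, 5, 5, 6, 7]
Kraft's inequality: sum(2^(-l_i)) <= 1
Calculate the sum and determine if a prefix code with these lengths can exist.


Sum = 2^(-1) + 2^(-2) + 2^(-3) + 2^(-5) + 2^(-5) + 2^(-5) + 2^(-6) + 2^(-7)
    = 0.5 + 0.25 + 0.125 + 0.03125 + 0.03125 + 0.03125 + 0.015625 + 0.0078125
    = 127/128 = 0.9921875
Since 0.9921875 <= 1, Kraft's inequality IS satisfied.
A prefix code with these lengths CAN exist.

Kraft sum = 0.9921875. Satisfied.


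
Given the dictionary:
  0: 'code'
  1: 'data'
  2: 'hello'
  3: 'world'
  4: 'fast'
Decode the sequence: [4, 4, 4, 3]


Look up each index in the dictionary:
  4 -> 'fast'
  4 -> 'fast'
  4 -> 'fast'
  3 -> 'world'

Decoded: "fast fast fast world"


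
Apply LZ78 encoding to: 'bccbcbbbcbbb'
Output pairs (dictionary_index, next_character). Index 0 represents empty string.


LZ78 encoding steps:
Dictionary: {0: ''}
Step 1: w='' (idx 0), next='b' -> output (0, 'b'), add 'b' as idx 1
Step 2: w='' (idx 0), next='c' -> output (0, 'c'), add 'c' as idx 2
Step 3: w='c' (idx 2), next='b' -> output (2, 'b'), add 'cb' as idx 3
Step 4: w='cb' (idx 3), next='b' -> output (3, 'b'), add 'cbb' as idx 4
Step 5: w='b' (idx 1), next='c' -> output (1, 'c'), add 'bc' as idx 5
Step 6: w='b' (idx 1), next='b' -> output (1, 'b'), add 'bb' as idx 6
Step 7: w='b' (idx 1), end of input -> output (1, '')


Encoded: [(0, 'b'), (0, 'c'), (2, 'b'), (3, 'b'), (1, 'c'), (1, 'b'), (1, '')]


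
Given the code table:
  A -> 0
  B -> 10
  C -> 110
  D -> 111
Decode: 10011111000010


Decoding:
10 -> B
0 -> A
111 -> D
110 -> C
0 -> A
0 -> A
0 -> A
10 -> B


Result: BADCAAAB


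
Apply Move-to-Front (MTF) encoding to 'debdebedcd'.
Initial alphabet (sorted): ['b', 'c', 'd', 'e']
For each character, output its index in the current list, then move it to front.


MTF encoding:
'd': index 2 in ['b', 'c', 'd', 'e'] -> ['d', 'b', 'c', 'e']
'e': index 3 in ['d', 'b', 'c', 'e'] -> ['e', 'd', 'b', 'c']
'b': index 2 in ['e', 'd', 'b', 'c'] -> ['b', 'e', 'd', 'c']
'd': index 2 in ['b', 'e', 'd', 'c'] -> ['d', 'b', 'e', 'c']
'e': index 2 in ['d', 'b', 'e', 'c'] -> ['e', 'd', 'b', 'c']
'b': index 2 in ['e', 'd', 'b', 'c'] -> ['b', 'e', 'd', 'c']
'e': index 1 in ['b', 'e', 'd', 'c'] -> ['e', 'b', 'd', 'c']
'd': index 2 in ['e', 'b', 'd', 'c'] -> ['d', 'e', 'b', 'c']
'c': index 3 in ['d', 'e', 'b', 'c'] -> ['c', 'd', 'e', 'b']
'd': index 1 in ['c', 'd', 'e', 'b'] -> ['d', 'c', 'e', 'b']


Output: [2, 3, 2, 2, 2, 2, 1, 2, 3, 1]


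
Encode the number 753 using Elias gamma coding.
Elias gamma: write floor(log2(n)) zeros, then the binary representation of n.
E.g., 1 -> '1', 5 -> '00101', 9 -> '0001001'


num_bits = floor(log2(753)) + 1 = 10
leading_zeros = num_bits - 1 = 9
binary(753) = 1011110001

Elias gamma(753) = '000000000' + '1011110001' = 0000000001011110001 (19 bits)


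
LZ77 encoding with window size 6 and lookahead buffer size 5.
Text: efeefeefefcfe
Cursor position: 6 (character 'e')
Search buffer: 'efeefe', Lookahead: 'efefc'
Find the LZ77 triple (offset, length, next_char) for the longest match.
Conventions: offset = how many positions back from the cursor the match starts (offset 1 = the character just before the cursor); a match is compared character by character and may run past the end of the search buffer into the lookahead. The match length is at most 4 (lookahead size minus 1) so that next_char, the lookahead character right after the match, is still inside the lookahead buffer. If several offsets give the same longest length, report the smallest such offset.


Try each offset into the search buffer:
  offset=1 (pos 5, char 'e'): match length 1
  offset=2 (pos 4, char 'f'): match length 0
  offset=3 (pos 3, char 'e'): match length 3
  offset=4 (pos 2, char 'e'): match length 1
  offset=5 (pos 1, char 'f'): match length 0
  offset=6 (pos 0, char 'e'): match length 3
Longest match has length 3, found at offsets 3, 6; take the smallest, offset 3.
next_char = character at position 6 + 3 = 9 -> 'f'

Best match: offset=3, length=3 (matching 'efe' starting at position 3)
LZ77 triple: (3, 3, 'f')


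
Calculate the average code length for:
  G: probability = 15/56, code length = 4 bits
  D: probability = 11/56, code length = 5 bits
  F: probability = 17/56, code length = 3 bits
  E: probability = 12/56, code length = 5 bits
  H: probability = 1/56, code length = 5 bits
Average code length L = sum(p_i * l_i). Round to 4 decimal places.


Weighted contributions p_i * l_i:
  G: (15/56) * 4 = 60/56
  D: (11/56) * 5 = 55/56
  F: (17/56) * 3 = 51/56
  E: (12/56) * 5 = 60/56
  H: (1/56) * 5 = 5/56
Sum = (60 + 55 + 51 + 60 + 5)/56 = 231/56

L = 231/56 = 4.1250 bits/symbol


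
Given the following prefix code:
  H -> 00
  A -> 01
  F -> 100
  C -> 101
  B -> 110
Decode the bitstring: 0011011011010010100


Decoding step by step:
Bits 00 -> H
Bits 110 -> B
Bits 110 -> B
Bits 110 -> B
Bits 100 -> F
Bits 101 -> C
Bits 00 -> H


Decoded message: HBBBFCH


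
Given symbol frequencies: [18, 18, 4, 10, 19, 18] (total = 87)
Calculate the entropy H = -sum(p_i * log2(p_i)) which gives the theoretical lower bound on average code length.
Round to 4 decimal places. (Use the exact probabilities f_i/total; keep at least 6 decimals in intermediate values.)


Per-symbol terms -p_i * log2(p_i) with p_i = f_i/87:
  p = 18/87 = 0.206897: log2(p) = -2.273018, -p*log2(p) = 0.470280
  p = 18/87 = 0.206897: log2(p) = -2.273018, -p*log2(p) = 0.470280
  p = 4/87 = 0.045977: log2(p) = -4.442943, -p*log2(p) = 0.204273
  p = 10/87 = 0.114943: log2(p) = -3.121015, -p*log2(p) = 0.358737
  p = 19/87 = 0.218391: log2(p) = -2.195016, -p*log2(p) = 0.479371
  p = 18/87 = 0.206897: log2(p) = -2.273018, -p*log2(p) = 0.470280
H = 0.470280 + 0.470280 + 0.204273 + 0.358737 + 0.479371 + 0.470280 = 2.453221

H = 2.4532 bits/symbol
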